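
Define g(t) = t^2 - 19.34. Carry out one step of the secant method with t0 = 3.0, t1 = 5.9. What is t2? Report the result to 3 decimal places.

4.162

g(3.0) = -10.34000, g(5.9) = 15.47000
t2 = 5.90000 − 15.47000·(5.90000 − 3.00000) / (15.47000 − (-10.34000)) = 5.90000 − (44.86300)/(25.81000) = 4.16180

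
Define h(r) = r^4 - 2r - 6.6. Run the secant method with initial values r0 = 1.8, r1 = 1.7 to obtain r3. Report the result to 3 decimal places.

h(1.8) = 0.29760, h(1.7) = -1.64790
r2 = 1.70000 − (-1.64790)·(1.70000 − 1.80000) / (-1.64790 − 0.29760) = 1.70000 − (0.16479)/(-1.94550) = 1.78470
h(1.78470) = -0.02413
r3 = 1.78470 − (-0.02413)·(1.78470 − 1.70000) / (-0.02413 − (-1.64790)) = 1.78470 − (-0.00204)/(1.62377) = 1.78596

1.786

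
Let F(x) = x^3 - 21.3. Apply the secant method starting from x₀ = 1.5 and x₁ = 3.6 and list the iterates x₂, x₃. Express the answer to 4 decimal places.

F(1.5) = -17.925000, F(3.6) = 25.356000
x₂ = 3.600000 − 25.356000·(3.600000 − 1.500000) / (25.356000 − (-17.925000)) = 3.600000 − (53.247600)/(43.281000) = 2.369723
F(2.369723) = -7.992607
x₃ = 2.369723 − (-7.992607)·(2.369723 − 3.600000) / (-7.992607 − 25.356000) = 2.369723 − (9.833117)/(-33.348607) = 2.664582

2.3697, 2.6646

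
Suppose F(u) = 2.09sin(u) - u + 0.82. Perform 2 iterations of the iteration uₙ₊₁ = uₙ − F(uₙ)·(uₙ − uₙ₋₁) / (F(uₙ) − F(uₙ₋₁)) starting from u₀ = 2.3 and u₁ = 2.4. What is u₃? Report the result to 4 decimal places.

F(2.3) = 0.078524, F(2.4) = -0.168282
u₂ = 2.400000 − (-0.168282)·(2.400000 − 2.300000) / (-0.168282 − 0.078524) = 2.400000 − (-0.016828)/(-0.246806) = 2.331816
F(2.331816) = 0.001622
u₃ = 2.331816 − 0.001622·(2.331816 − 2.400000) / (0.001622 − (-0.168282)) = 2.331816 − (-0.000111)/(0.169904) = 2.332467

2.3325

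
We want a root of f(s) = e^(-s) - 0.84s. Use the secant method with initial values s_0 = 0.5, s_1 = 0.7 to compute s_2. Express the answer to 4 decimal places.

0.6342

f(0.5) = 0.186531, f(0.7) = -0.091415
s_2 = 0.700000 − (-0.091415)·(0.700000 − 0.500000) / (-0.091415 − 0.186531) = 0.700000 − (-0.018283)/(-0.277945) = 0.634221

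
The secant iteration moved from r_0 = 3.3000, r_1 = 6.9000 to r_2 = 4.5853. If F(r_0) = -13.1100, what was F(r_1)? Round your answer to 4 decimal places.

23.6098

The secant line through (3.3000, -13.1100) and (6.9000, F(r_1)) crosses zero at r_2 = 4.5853.
So (3.3000, -13.1100), (6.9000, F(r_1)), (4.5853, 0) are collinear:
F(r_1) = -13.1100 · (6.9000 − 4.5853) / (3.3000 − 4.5853) = -13.1100 · (2.314700)/(-1.285300) = 23.609832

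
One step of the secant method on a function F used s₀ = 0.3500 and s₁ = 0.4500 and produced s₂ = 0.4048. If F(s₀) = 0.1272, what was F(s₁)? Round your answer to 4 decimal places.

-0.1049

The secant line through (0.3500, 0.1272) and (0.4500, F(s₁)) crosses zero at s₂ = 0.4048.
So (0.3500, 0.1272), (0.4500, F(s₁)), (0.4048, 0) are collinear:
F(s₁) = 0.1272 · (0.4500 − 0.4048) / (0.3500 − 0.4048) = 0.1272 · (0.045200)/(-0.054800) = -0.104917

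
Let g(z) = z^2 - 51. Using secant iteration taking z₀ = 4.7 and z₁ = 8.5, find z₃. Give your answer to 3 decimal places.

g(4.7) = -28.91000, g(8.5) = 21.25000
z₂ = 8.50000 − 21.25000·(8.50000 − 4.70000) / (21.25000 − (-28.91000)) = 8.50000 − (80.75000)/(50.16000) = 6.89015
g(6.89015) = -3.52581
z₃ = 6.89015 − (-3.52581)·(6.89015 − 8.50000) / (-3.52581 − 21.25000) = 6.89015 − (5.67602)/(-24.77581) = 7.11925

7.119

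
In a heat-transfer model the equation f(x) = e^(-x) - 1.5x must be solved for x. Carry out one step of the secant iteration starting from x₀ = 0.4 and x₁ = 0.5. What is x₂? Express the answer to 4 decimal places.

0.4329

f(0.4) = 0.070320, f(0.5) = -0.143469
x₂ = 0.500000 − (-0.143469)·(0.500000 − 0.400000) / (-0.143469 − 0.070320) = 0.500000 − (-0.014347)/(-0.213789) = 0.432892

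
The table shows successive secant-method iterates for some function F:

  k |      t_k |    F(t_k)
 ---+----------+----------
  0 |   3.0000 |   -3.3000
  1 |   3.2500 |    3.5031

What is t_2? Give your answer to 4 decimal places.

t_2 = 3.2500 − 3.5031·(3.2500 − 3.0000) / (3.5031 − (-3.3000))
   = 3.2500 − (0.875775)/(6.803100) = 3.121268

3.1213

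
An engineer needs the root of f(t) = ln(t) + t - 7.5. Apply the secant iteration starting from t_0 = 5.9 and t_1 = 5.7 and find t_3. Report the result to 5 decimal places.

5.75068

f(5.9) = 0.1749524, f(5.7) = -0.0595338
t_2 = 5.7000000 − (-0.0595338)·(5.7000000 − 5.9000000) / (-0.0595338 − 0.1749524) = 5.7000000 − (0.0119068)/(-0.2344862) = 5.7507781
f(5.7507781) = 0.0001133
t_3 = 5.7507781 − 0.0001133·(5.7507781 − 5.7000000) / (0.0001133 − (-0.0595338)) = 5.7507781 − (0.0000058)/(0.0596471) = 5.7506817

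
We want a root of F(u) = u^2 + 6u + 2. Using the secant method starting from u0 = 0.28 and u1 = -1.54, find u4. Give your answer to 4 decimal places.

-0.3557

F(0.28) = 3.758400, F(-1.54) = -4.868400
u2 = -1.540000 − (-4.868400)·(-1.540000 − 0.280000) / (-4.868400 − 3.758400) = -1.540000 − (8.860488)/(-8.626800) = -0.512911
F(-0.512911) = -0.814390
u3 = -0.512911 − (-0.814390)·(-0.512911 − (-1.540000)) / (-0.814390 − (-4.868400)) = -0.512911 − (-0.836451)/(4.054010) = -0.306585
F(-0.306585) = 0.254487
u4 = -0.306585 − 0.254487·(-0.306585 − (-0.512911)) / (0.254487 − (-0.814390)) = -0.306585 − (0.052507)/(1.068877) = -0.355708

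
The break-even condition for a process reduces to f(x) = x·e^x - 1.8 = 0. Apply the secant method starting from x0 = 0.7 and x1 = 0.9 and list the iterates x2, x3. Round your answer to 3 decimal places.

f(0.7) = -0.39037, f(0.9) = 0.41364
x2 = 0.90000 − 0.41364·(0.90000 − 0.70000) / (0.41364 − (-0.39037)) = 0.90000 − (0.08273)/(0.80402) = 0.79711
f(0.79711) = -0.03114
x3 = 0.79711 − (-0.03114)·(0.79711 − 0.90000) / (-0.03114 − 0.41364) = 0.79711 − (0.00320)/(-0.44478) = 0.80431

0.797, 0.804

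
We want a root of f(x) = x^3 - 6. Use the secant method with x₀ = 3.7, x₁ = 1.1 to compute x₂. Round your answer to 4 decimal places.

f(3.7) = 44.653000, f(1.1) = -4.669000
x₂ = 1.100000 − (-4.669000)·(1.100000 − 3.700000) / (-4.669000 − 44.653000) = 1.100000 − (12.139400)/(-49.322000) = 1.346125

1.3461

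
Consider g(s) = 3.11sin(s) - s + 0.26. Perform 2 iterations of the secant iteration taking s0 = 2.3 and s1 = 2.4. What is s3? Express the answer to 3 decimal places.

g(2.3) = 0.27914, g(2.4) = -0.03931
s2 = 2.40000 − (-0.03931)·(2.40000 − 2.30000) / (-0.03931 − 0.27914) = 2.40000 − (-0.00393)/(-0.31845) = 2.38766
g(2.38766) = 0.00118
s3 = 2.38766 − 0.00118·(2.38766 − 2.40000) / (0.00118 − (-0.03931)) = 2.38766 − (-0.00001)/(0.04049) = 2.38802

2.388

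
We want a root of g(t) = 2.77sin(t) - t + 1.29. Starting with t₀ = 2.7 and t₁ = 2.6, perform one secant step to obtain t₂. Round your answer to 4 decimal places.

g(2.7) = -0.226158, g(2.6) = 0.117939
t₂ = 2.600000 − 0.117939·(2.600000 − 2.700000) / (0.117939 − (-0.226158)) = 2.600000 − (-0.011794)/(0.344097) = 2.634275

2.6343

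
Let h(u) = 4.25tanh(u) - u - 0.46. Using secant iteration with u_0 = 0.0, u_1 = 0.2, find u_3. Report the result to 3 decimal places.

0.143

h(0.0) = -0.46000, h(0.2) = 0.17885
u_2 = 0.20000 − 0.17885·(0.20000 − 0.00000) / (0.17885 − (-0.46000)) = 0.20000 − (0.03577)/(0.63885) = 0.14401
h(0.14401) = 0.00384
u_3 = 0.14401 − 0.00384·(0.14401 − 0.20000) / (0.00384 − 0.17885) = 0.14401 − (-0.00021)/(-0.17501) = 0.14278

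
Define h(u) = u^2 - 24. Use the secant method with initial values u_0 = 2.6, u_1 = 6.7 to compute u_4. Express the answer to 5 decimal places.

4.90243

h(2.6) = -17.2400000, h(6.7) = 20.8900000
u_2 = 6.7000000 − 20.8900000·(6.7000000 − 2.6000000) / (20.8900000 − (-17.2400000)) = 6.7000000 − (85.6490000)/(38.1300000) = 4.4537634
h(4.4537634) = -4.1639912
u_3 = 4.4537634 − (-4.1639912)·(4.4537634 − 6.7000000) / (-4.1639912 − 20.8900000) = 4.4537634 − (9.3533093)/(-25.0539912) = 4.8270896
h(4.8270896) = -0.6992064
u_4 = 4.8270896 − (-0.6992064)·(4.8270896 − 4.4537634) / (-0.6992064 − (-4.1639912)) = 4.8270896 − (-0.2610320)/(3.4647848) = 4.9024282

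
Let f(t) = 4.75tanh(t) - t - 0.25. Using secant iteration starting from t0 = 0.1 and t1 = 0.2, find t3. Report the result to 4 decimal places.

0.0668

f(0.1) = 0.123423, f(0.2) = 0.487533
t2 = 0.200000 − 0.487533·(0.200000 − 0.100000) / (0.487533 − 0.123423) = 0.200000 − (0.048753)/(0.364110) = 0.066103
f(0.066103) = -0.002571
t3 = 0.066103 − (-0.002571)·(0.066103 − 0.200000) / (-0.002571 − 0.487533) = 0.066103 − (0.000344)/(-0.490104) = 0.066805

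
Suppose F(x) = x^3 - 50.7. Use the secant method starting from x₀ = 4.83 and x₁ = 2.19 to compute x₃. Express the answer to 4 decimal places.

3.9933

F(4.83) = 61.978587, F(2.19) = -40.196541
x₂ = 2.190000 − (-40.196541)·(2.190000 − 4.830000) / (-40.196541 − 61.978587) = 2.190000 − (106.118868)/(-102.175128) = 3.228598
F(3.228598) = -17.045599
x₃ = 3.228598 − (-17.045599)·(3.228598 − 2.190000) / (-17.045599 − (-40.196541)) = 3.228598 − (-17.703523)/(23.150942) = 3.993298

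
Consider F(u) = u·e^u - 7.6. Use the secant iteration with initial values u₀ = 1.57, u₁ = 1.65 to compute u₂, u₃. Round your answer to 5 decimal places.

1.57410, 1.57431

F(1.57) = -0.0535623, F(1.65) = 0.9915167
u₂ = 1.6500000 − 0.9915167·(1.6500000 − 1.5700000) / (0.9915167 − (-0.0535623)) = 1.6500000 − (0.0793213)/(1.0450791) = 1.5741002
F(1.5741002) = -0.0027683
u₃ = 1.5741002 − (-0.0027683)·(1.5741002 − 1.6500000) / (-0.0027683 − 0.9915167) = 1.5741002 − (0.0002101)/(-0.9942850) = 1.5743115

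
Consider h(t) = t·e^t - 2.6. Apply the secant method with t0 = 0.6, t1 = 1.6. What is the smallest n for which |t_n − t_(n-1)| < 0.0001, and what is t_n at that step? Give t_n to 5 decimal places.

n = 7, t_n = 0.97788

h(0.6) = -1.5067287, h(1.6) = 5.3248519
t2 = 1.6000000 − 5.3248519·(1.0000000)/(6.8315806) = 0.8205535;  |Δ| = 0.7794465
h(0.8205535) = -0.7359021
t3 = 0.8205535 − (-0.7359021)·(-0.7794465)/(-6.0607540) = 0.9151945;  |Δ| = 0.0946411
h(0.9151945) = -0.3145203
t4 = 0.9151945 − (-0.3145203)·(0.0946411)/(0.4213818) = 0.9858349;  |Δ| = 0.0706403
h(0.9858349) = 0.0420852
t5 = 0.9858349 − 0.0420852·(0.0706403)/(0.3566055) = 0.9774982;  |Δ| = 0.0083367
h(0.9774982) = -0.0020068
t6 = 0.9774982 − (-0.0020068)·(-0.0083367)/(-0.0440920) = 0.9778776;  |Δ| = 0.0003794
h(0.9778776) = -0.0000120
t7 = 0.9778776 − (-0.0000120)·(0.0003794)/(0.0019948) = 0.9778799;  |Δ| = 0.0000023
|t7 − t6| = 0.0000023 < 0.0001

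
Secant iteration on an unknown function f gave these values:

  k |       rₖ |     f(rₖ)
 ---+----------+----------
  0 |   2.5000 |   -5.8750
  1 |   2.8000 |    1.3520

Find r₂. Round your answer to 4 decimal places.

r₂ = 2.8000 − 1.3520·(2.8000 − 2.5000) / (1.3520 − (-5.8750))
   = 2.8000 − (0.405600)/(7.227000) = 2.743877

2.7439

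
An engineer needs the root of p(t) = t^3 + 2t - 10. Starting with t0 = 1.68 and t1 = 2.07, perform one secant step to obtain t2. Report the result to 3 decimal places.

1.831

p(1.68) = -1.89837, p(2.07) = 3.00974
t2 = 2.07000 − 3.00974·(2.07000 − 1.68000) / (3.00974 − (-1.89837)) = 2.07000 − (1.17380)/(4.90811) = 1.83084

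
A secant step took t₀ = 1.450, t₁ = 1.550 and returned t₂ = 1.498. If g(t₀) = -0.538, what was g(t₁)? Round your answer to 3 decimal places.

0.583

The secant line through (1.450, -0.538) and (1.550, g(t₁)) crosses zero at t₂ = 1.498.
So (1.450, -0.538), (1.550, g(t₁)), (1.498, 0) are collinear:
g(t₁) = -0.538 · (1.550 − 1.498) / (1.450 − 1.498) = -0.538 · (0.05200)/(-0.04800) = 0.58283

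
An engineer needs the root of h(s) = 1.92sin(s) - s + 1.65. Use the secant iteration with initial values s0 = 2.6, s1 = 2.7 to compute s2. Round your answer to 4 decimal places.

2.6148

h(2.6) = 0.039763, h(2.7) = -0.229431
s2 = 2.700000 − (-0.229431)·(2.700000 − 2.600000) / (-0.229431 − 0.039763) = 2.700000 − (-0.022943)/(-0.269193) = 2.614771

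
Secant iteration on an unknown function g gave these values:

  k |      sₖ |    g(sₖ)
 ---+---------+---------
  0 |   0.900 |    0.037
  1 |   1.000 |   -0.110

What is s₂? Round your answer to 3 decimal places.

0.925

s₂ = 1.000 − (-0.110)·(1.000 − 0.900) / (-0.110 − 0.037)
   = 1.000 − (-0.01100)/(-0.14700) = 0.92517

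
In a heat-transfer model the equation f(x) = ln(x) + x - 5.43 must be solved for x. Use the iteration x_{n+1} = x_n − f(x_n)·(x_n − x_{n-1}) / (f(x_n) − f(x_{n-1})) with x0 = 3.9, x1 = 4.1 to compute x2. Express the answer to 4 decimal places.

4.0352

f(3.9) = -0.169023, f(4.1) = 0.080987
x2 = 4.100000 − 0.080987·(4.100000 − 3.900000) / (0.080987 − (-0.169023)) = 4.100000 − (0.016197)/(0.250010) = 4.035213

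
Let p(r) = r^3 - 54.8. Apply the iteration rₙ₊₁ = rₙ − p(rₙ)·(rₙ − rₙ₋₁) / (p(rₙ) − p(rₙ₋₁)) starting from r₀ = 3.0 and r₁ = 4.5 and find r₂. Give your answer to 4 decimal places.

p(3.0) = -27.800000, p(4.5) = 36.325000
r₂ = 4.500000 − 36.325000·(4.500000 − 3.000000) / (36.325000 − (-27.800000)) = 4.500000 − (54.487500)/(64.125000) = 3.650292

3.6503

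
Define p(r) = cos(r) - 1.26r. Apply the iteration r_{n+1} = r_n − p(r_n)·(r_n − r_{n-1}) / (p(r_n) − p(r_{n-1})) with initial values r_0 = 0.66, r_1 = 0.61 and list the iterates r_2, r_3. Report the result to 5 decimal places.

p(0.66) = -0.0416078, p(0.61) = 0.0510480
r_2 = 0.6100000 − 0.0510480·(0.6100000 − 0.6600000) / (0.0510480 − (-0.0416078)) = 0.6100000 − (-0.0025524)/(0.0926558) = 0.6375471
p(0.6375471) = 0.0002488
r_3 = 0.6375471 − 0.0002488·(0.6375471 − 0.6100000) / (0.0002488 − 0.0510480) = 0.6375471 − (0.0000069)/(-0.0507992) = 0.6376820

0.63755, 0.63768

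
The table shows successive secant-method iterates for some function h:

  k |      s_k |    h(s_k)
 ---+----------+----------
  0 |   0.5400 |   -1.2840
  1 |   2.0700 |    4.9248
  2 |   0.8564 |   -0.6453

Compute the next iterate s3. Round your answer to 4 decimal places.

s3 = 0.8564 − (-0.6453)·(0.8564 − 2.0700) / (-0.6453 − 4.9248)
   = 0.8564 − (0.783136)/(-5.570100) = 0.996996

0.9970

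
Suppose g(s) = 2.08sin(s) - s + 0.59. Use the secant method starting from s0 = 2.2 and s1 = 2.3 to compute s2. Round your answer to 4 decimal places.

g(2.2) = 0.071673, g(2.3) = -0.158933
s2 = 2.300000 − (-0.158933)·(2.300000 − 2.200000) / (-0.158933 − 0.071673) = 2.300000 − (-0.015893)/(-0.230606) = 2.231080

2.2311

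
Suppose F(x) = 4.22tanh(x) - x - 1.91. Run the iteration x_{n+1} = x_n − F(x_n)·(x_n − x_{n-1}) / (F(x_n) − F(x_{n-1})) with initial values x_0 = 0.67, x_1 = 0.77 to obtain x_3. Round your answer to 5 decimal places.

0.73671

F(0.67) = -0.1113849, F(0.77) = 0.0500423
x_2 = 0.7700000 − 0.0500423·(0.7700000 − 0.6700000) / (0.0500423 − (-0.1113849)) = 0.7700000 − (0.0050042)/(0.1614272) = 0.7390001
F(0.7390001) = 0.0034415
x_3 = 0.7390001 − 0.0034415·(0.7390001 − 0.7700000) / (0.0034415 − 0.0500423) = 0.7390001 − (-0.0001067)/(-0.0466008) = 0.7367107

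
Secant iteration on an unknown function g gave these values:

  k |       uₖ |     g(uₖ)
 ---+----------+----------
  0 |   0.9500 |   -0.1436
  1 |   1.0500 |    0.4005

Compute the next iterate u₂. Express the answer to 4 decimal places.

u₂ = 1.0500 − 0.4005·(1.0500 − 0.9500) / (0.4005 − (-0.1436))
   = 1.0500 − (0.040050)/(0.544100) = 0.976392

0.9764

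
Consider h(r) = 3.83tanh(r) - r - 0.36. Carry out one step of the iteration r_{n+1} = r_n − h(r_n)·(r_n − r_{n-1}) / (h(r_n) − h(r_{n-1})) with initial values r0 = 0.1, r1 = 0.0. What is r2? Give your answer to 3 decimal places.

0.128

h(0.1) = -0.07827, h(0.0) = -0.36000
r2 = 0.00000 − (-0.36000)·(0.00000 − 0.10000) / (-0.36000 − (-0.07827)) = 0.00000 − (0.03600)/(-0.28173) = 0.12778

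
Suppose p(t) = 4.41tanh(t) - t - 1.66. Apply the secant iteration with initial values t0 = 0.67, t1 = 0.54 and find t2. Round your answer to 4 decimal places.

p(0.67) = 0.249761, p(0.54) = -0.025923
t2 = 0.540000 − (-0.025923)·(0.540000 − 0.670000) / (-0.025923 − 0.249761) = 0.540000 − (0.003370)/(-0.275684) = 0.552224

0.5522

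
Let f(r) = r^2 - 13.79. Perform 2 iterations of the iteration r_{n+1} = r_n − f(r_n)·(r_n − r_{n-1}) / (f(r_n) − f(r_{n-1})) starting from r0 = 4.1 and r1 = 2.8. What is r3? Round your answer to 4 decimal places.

f(4.1) = 3.020000, f(2.8) = -5.950000
r2 = 2.800000 − (-5.950000)·(2.800000 − 4.100000) / (-5.950000 − 3.020000) = 2.800000 − (7.735000)/(-8.970000) = 3.662319
f(3.662319) = -0.377421
r3 = 3.662319 − (-0.377421)·(3.662319 − 2.800000) / (-0.377421 − (-5.950000)) = 3.662319 − (-0.325457)/(5.572579) = 3.720722

3.7207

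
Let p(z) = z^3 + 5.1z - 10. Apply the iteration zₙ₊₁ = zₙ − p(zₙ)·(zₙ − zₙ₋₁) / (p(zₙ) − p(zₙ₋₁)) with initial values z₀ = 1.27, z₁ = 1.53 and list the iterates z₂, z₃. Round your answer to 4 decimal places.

1.4041, 1.4102

p(1.27) = -1.474617, p(1.53) = 1.384577
z₂ = 1.530000 − 1.384577·(1.530000 − 1.270000) / (1.384577 − (-1.474617)) = 1.530000 − (0.359990)/(2.859194) = 1.404094
p(1.404094) = -0.070979
z₃ = 1.404094 − (-0.070979)·(1.404094 − 1.530000) / (-0.070979 − 1.384577) = 1.404094 − (0.008937)/(-1.455556) = 1.410234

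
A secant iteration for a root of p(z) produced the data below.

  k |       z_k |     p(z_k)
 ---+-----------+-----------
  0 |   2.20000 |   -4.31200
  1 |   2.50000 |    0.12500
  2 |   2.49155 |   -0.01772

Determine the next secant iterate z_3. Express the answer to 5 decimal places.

z_3 = 2.49155 − (-0.01772)·(2.49155 − 2.50000) / (-0.01772 − 0.12500)
   = 2.49155 − (0.0001497)/(-0.1427200) = 2.4925991

2.49260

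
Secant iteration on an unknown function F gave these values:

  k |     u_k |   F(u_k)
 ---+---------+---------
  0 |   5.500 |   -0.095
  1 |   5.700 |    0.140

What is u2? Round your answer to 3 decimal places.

5.581

u2 = 5.700 − 0.140·(5.700 − 5.500) / (0.140 − (-0.095))
   = 5.700 − (0.02800)/(0.23500) = 5.58085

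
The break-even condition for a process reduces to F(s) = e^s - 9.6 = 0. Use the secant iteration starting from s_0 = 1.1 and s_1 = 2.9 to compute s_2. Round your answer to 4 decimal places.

F(1.1) = -6.595834, F(2.9) = 8.574145
s_2 = 2.900000 − 8.574145·(2.900000 − 1.100000) / (8.574145 − (-6.595834)) = 2.900000 − (15.433462)/(15.169979) = 1.882631

1.8826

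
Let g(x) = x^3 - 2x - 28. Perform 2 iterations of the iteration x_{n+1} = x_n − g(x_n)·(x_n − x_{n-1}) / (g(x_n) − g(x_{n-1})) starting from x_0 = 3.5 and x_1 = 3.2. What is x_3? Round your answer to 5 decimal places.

3.25586

g(3.5) = 7.8750000, g(3.2) = -1.6320000
x_2 = 3.2000000 − (-1.6320000)·(3.2000000 − 3.5000000) / (-1.6320000 − 7.8750000) = 3.2000000 − (0.4896000)/(-9.5070000) = 3.2514989
g(3.2514989) = -0.1273546
x_3 = 3.2514989 − (-0.1273546)·(3.2514989 − 3.2000000) / (-0.1273546 − (-1.6320000)) = 3.2514989 − (-0.0065586)/(1.5046454) = 3.2558578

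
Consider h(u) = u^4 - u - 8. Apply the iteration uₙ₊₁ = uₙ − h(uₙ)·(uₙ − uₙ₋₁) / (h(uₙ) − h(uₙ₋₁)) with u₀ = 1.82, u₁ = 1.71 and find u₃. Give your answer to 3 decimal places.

h(1.82) = 1.15199, h(1.71) = -1.15964
u₂ = 1.71000 − (-1.15964)·(1.71000 − 1.82000) / (-1.15964 − 1.15199) = 1.71000 − (0.12756)/(-2.31163) = 1.76518
h(1.76518) = -0.05655
u₃ = 1.76518 − (-0.05655)·(1.76518 − 1.71000) / (-0.05655 − (-1.15964)) = 1.76518 − (-0.00312)/(1.10309) = 1.76801

1.768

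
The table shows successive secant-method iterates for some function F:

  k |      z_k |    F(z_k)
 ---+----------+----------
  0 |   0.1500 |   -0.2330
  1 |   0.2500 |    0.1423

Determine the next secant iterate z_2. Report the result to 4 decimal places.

0.2121

z_2 = 0.2500 − 0.1423·(0.2500 − 0.1500) / (0.1423 − (-0.2330))
   = 0.2500 − (0.014230)/(0.375300) = 0.212084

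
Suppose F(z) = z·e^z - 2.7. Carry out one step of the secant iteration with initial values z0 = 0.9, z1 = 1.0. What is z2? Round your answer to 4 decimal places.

F(0.9) = -0.486357, F(1.0) = 0.018282
z2 = 1.000000 − 0.018282·(1.000000 − 0.900000) / (0.018282 − (-0.486357)) = 1.000000 − (0.001828)/(0.504639) = 0.996377

0.9964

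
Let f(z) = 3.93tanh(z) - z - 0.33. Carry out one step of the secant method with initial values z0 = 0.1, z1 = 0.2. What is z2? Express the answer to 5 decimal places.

f(0.1) = -0.0383048, f(0.2) = 0.2456850
z2 = 0.2000000 − 0.2456850·(0.2000000 − 0.1000000) / (0.2456850 − (-0.0383048)) = 0.2000000 − (0.0245685)/(0.2839898) = 0.1134881

0.11349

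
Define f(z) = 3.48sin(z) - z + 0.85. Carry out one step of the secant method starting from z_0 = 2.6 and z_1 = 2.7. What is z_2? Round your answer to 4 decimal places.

f(2.6) = 0.043945, f(2.7) = -0.362718
z_2 = 2.700000 − (-0.362718)·(2.700000 − 2.600000) / (-0.362718 − 0.043945) = 2.700000 − (-0.036272)/(-0.406663) = 2.610806

2.6108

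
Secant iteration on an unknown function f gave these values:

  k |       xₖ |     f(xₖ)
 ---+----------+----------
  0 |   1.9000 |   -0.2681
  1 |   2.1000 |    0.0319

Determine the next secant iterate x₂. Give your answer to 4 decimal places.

x₂ = 2.1000 − 0.0319·(2.1000 − 1.9000) / (0.0319 − (-0.2681))
   = 2.1000 − (0.006380)/(0.300000) = 2.078733

2.0787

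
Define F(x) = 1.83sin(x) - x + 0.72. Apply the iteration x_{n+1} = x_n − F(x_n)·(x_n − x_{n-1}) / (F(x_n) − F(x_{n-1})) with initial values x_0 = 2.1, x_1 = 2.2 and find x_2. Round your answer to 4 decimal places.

F(2.1) = 0.199673, F(2.2) = -0.000452
x_2 = 2.200000 − (-0.000452)·(2.200000 − 2.100000) / (-0.000452 − 0.199673) = 2.200000 − (-0.000045)/(-0.200125) = 2.199774

2.1998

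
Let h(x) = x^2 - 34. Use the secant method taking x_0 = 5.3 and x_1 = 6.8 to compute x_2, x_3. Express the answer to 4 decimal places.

h(5.3) = -5.910000, h(6.8) = 12.240000
x_2 = 6.800000 − 12.240000·(6.800000 − 5.300000) / (12.240000 − (-5.910000)) = 6.800000 − (18.360000)/(18.150000) = 5.788430
h(5.788430) = -0.494081
x_3 = 5.788430 − (-0.494081)·(5.788430 − 6.800000) / (-0.494081 − 12.240000) = 5.788430 − (0.499798)/(-12.734081) = 5.827679

5.7884, 5.8277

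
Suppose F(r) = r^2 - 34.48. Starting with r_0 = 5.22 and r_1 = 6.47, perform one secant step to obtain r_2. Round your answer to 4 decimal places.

F(5.22) = -7.231600, F(6.47) = 7.380900
r_2 = 6.470000 − 7.380900·(6.470000 − 5.220000) / (7.380900 − (-7.231600)) = 6.470000 − (9.226125)/(14.612500) = 5.838614

5.8386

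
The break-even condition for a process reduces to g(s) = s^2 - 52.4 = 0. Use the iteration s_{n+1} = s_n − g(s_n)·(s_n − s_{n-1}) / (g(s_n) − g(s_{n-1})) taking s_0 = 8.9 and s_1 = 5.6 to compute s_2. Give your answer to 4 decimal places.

7.0510

g(8.9) = 26.810000, g(5.6) = -21.040000
s_2 = 5.600000 − (-21.040000)·(5.600000 − 8.900000) / (-21.040000 − 26.810000) = 5.600000 − (69.432000)/(-47.850000) = 7.051034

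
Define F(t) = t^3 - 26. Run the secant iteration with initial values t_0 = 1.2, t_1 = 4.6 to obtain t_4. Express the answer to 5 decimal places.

F(1.2) = -24.2720000, F(4.6) = 71.3360000
t_2 = 4.6000000 − 71.3360000·(4.6000000 − 1.2000000) / (71.3360000 − (-24.2720000)) = 4.6000000 − (242.5424000)/(95.6080000) = 2.0631579
F(2.0631579) = -17.2179198
t_3 = 2.0631579 − (-17.2179198)·(2.0631579 − 4.6000000) / (-17.2179198 − 71.3360000) = 2.0631579 − (43.6791439)/(-88.5539198) = 2.5564070
F(2.5564070) = -9.2933257
t_4 = 2.5564070 − (-9.2933257)·(2.5564070 − 2.0631579) / (-9.2933257 − (-17.2179198)) = 2.5564070 − (-4.5839248)/(7.9245942) = 3.1348499

3.13485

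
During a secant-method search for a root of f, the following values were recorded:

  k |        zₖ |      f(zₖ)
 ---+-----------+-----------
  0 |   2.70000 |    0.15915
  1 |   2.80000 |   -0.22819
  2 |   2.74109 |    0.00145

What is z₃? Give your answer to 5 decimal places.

z₃ = 2.74109 − 0.00145·(2.74109 − 2.80000) / (0.00145 − (-0.22819))
   = 2.74109 − (-0.0000854)/(0.2296400) = 2.7414620

2.74146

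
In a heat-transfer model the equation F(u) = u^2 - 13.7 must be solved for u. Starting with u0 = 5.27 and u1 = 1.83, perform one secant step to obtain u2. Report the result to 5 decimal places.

3.28790

F(5.27) = 14.0729000, F(1.83) = -10.3511000
u2 = 1.8300000 − (-10.3511000)·(1.8300000 − 5.2700000) / (-10.3511000 − 14.0729000) = 1.8300000 − (35.6077840)/(-24.4240000) = 3.2879014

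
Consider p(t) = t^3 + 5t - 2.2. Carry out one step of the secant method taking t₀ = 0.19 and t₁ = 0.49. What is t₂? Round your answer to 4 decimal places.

p(0.19) = -1.243141, p(0.49) = 0.367649
t₂ = 0.490000 − 0.367649·(0.490000 − 0.190000) / (0.367649 − (-1.243141)) = 0.490000 − (0.110295)/(1.610790) = 0.421528

0.4215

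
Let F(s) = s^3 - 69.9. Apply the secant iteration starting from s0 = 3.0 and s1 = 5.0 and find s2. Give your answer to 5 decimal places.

3.87551

F(3.0) = -42.9000000, F(5.0) = 55.1000000
s2 = 5.0000000 − 55.1000000·(5.0000000 − 3.0000000) / (55.1000000 − (-42.9000000)) = 5.0000000 − (110.2000000)/(98.0000000) = 3.8755102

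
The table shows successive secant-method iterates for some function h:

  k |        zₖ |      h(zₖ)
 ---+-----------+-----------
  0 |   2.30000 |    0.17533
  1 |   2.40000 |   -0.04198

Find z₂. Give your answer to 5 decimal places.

z₂ = 2.40000 − (-0.04198)·(2.40000 − 2.30000) / (-0.04198 − 0.17533)
   = 2.40000 − (-0.0041980)/(-0.2173100) = 2.3806820

2.38068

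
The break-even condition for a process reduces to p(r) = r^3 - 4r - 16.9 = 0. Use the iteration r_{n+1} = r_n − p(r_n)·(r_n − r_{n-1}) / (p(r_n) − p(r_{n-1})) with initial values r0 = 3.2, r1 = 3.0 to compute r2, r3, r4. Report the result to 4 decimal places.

3.0765, 3.0802, 3.0801

p(3.2) = 3.068000, p(3.0) = -1.900000
r2 = 3.000000 − (-1.900000)·(3.000000 − 3.200000) / (-1.900000 − 3.068000) = 3.000000 − (0.380000)/(-4.968000) = 3.076490
p(3.076490) = -0.087637
r3 = 3.076490 − (-0.087637)·(3.076490 − 3.000000) / (-0.087637 − (-1.900000)) = 3.076490 − (-0.006703)/(1.812363) = 3.080188
p(3.080188) = 0.002716
r4 = 3.080188 − 0.002716·(3.080188 − 3.076490) / (0.002716 − (-0.087637)) = 3.080188 − (0.000010)/(0.090353) = 3.080077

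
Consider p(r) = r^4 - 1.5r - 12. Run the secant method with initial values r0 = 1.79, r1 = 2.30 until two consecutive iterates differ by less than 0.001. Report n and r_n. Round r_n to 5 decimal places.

n = 5, r_n = 1.96633

p(1.79) = -4.4187432, p(2.30) = 12.5341000
r2 = 2.3000000 − 12.5341000·(0.5100000)/(16.9528432) = 1.9229310;  |Δ| = 0.3770690
p(1.9229310) = -1.2116792
r3 = 1.9229310 − (-1.2116792)·(-0.3770690)/(-13.7457792) = 1.9561694;  |Δ| = 0.0332383
p(1.9561694) = -0.2913975
r4 = 1.9561694 − (-0.2913975)·(0.0332383)/(0.9202816) = 1.9666939;  |Δ| = 0.0105246
p(1.9666939) = 0.0104934
r5 = 1.9666939 − 0.0104934·(0.0105246)/(0.3018909) = 1.9663281;  |Δ| = 0.0003658
|r5 − r4| = 0.0003658 < 0.001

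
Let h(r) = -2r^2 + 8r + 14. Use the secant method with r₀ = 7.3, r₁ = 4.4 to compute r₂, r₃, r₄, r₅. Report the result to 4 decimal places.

h(7.3) = -34.180000, h(4.4) = 10.480000
r₂ = 4.400000 − 10.480000·(4.400000 − 7.300000) / (10.480000 − (-34.180000)) = 4.400000 − (-30.392000)/(44.660000) = 5.080519
h(5.080519) = 3.020799
r₃ = 5.080519 − 3.020799·(5.080519 − 4.400000) / (3.020799 − 10.480000) = 5.080519 − (2.055713)/(-7.459201) = 5.356114
h(5.356114) = -0.526999
r₄ = 5.356114 − (-0.526999)·(5.356114 − 5.080519) / (-0.526999 − 3.020799) = 5.356114 − (-0.145238)/(-3.547798) = 5.315176
h(5.315176) = 0.019213
r₅ = 5.315176 − 0.019213·(5.315176 − 5.356114) / (0.019213 − (-0.526999)) = 5.315176 − (-0.000787)/(0.546211) = 5.316616

5.0805, 5.3561, 5.3152, 5.3166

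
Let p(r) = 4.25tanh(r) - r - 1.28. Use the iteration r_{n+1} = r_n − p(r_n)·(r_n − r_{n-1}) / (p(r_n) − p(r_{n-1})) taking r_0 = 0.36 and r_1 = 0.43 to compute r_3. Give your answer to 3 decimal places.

0.425

p(0.36) = -0.17284, p(0.43) = 0.01262
r_2 = 0.43000 − 0.01262·(0.43000 − 0.36000) / (0.01262 − (-0.17284)) = 0.43000 − (0.00088)/(0.18546) = 0.42524
p(0.42524) = 0.00043
r_3 = 0.42524 − 0.00043·(0.42524 − 0.43000) / (0.00043 − 0.01262) = 0.42524 − (0.00000)/(-0.01218) = 0.42507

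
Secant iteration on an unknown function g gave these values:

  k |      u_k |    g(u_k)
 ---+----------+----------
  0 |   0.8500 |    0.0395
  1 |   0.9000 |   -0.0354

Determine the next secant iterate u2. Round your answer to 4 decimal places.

u2 = 0.9000 − (-0.0354)·(0.9000 − 0.8500) / (-0.0354 − 0.0395)
   = 0.9000 − (-0.001770)/(-0.074900) = 0.876368

0.8764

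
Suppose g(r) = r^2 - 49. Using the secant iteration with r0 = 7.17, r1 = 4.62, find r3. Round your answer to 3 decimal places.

7.007

g(7.17) = 2.40890, g(4.62) = -27.65560
r2 = 4.62000 − (-27.65560)·(4.62000 − 7.17000) / (-27.65560 − 2.40890) = 4.62000 − (70.52178)/(-30.06450) = 6.96568
g(6.96568) = -0.47926
r3 = 6.96568 − (-0.47926)·(6.96568 − 4.62000) / (-0.47926 − (-27.65560)) = 6.96568 − (-1.12420)/(27.17634) = 7.00705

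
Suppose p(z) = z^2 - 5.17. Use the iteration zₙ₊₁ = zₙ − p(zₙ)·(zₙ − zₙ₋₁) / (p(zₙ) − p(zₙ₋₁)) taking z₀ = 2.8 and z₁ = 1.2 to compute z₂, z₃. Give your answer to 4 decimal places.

2.1325, 2.3193

p(2.8) = 2.670000, p(1.2) = -3.730000
z₂ = 1.200000 − (-3.730000)·(1.200000 − 2.800000) / (-3.730000 − 2.670000) = 1.200000 − (5.968000)/(-6.400000) = 2.132500
p(2.132500) = -0.622444
z₃ = 2.132500 − (-0.622444)·(2.132500 − 1.200000) / (-0.622444 − (-3.730000)) = 2.132500 − (-0.580429)/(3.107556) = 2.319280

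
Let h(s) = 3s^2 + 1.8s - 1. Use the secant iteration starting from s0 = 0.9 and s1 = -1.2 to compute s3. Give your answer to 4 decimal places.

h(0.9) = 3.050000, h(-1.2) = 1.160000
s2 = -1.200000 − 1.160000·(-1.200000 − 0.900000) / (1.160000 − 3.050000) = -1.200000 − (-2.436000)/(-1.890000) = -2.488889
h(-2.488889) = 13.103704
s3 = -2.488889 − 13.103704·(-2.488889 − (-1.200000)) / (13.103704 − 1.160000) = -2.488889 − (-16.889218)/(11.943704) = -1.074820

-1.0748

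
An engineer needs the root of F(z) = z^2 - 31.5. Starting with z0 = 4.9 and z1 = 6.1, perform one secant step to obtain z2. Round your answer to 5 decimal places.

F(4.9) = -7.4900000, F(6.1) = 5.7100000
z2 = 6.1000000 − 5.7100000·(6.1000000 − 4.9000000) / (5.7100000 − (-7.4900000)) = 6.1000000 − (6.8520000)/(13.2000000) = 5.5809091

5.58091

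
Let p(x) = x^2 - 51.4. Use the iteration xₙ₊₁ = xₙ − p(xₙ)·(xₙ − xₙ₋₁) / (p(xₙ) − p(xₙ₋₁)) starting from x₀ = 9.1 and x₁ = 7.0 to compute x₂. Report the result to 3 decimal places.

p(9.1) = 31.41000, p(7.0) = -2.40000
x₂ = 7.00000 − (-2.40000)·(7.00000 − 9.10000) / (-2.40000 − 31.41000) = 7.00000 − (5.04000)/(-33.81000) = 7.14907

7.149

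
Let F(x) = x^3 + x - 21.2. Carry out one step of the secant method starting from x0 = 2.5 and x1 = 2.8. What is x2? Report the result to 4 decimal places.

F(2.5) = -3.075000, F(2.8) = 3.552000
x2 = 2.800000 − 3.552000·(2.800000 − 2.500000) / (3.552000 − (-3.075000)) = 2.800000 − (1.065600)/(6.627000) = 2.639203

2.6392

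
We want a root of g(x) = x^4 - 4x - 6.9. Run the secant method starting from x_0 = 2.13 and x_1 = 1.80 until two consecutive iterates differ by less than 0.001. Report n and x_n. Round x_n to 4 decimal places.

n = 5, x_n = 1.9593

g(2.13) = 5.163462, g(1.80) = -3.602400
x_2 = 1.800000 − (-3.602400)·(-0.330000)/(-8.765862) = 1.935616;  |Δ| = 0.135616
g(1.935616) = -0.605380
x_3 = 1.935616 − (-0.605380)·(0.135616)/(2.997020) = 1.963010;  |Δ| = 0.027394
g(1.963010) = 0.096709
x_4 = 1.963010 − 0.096709·(0.027394)/(0.702089) = 1.959236;  |Δ| = 0.003773
g(1.959236) = -0.002039
x_5 = 1.959236 − (-0.002039)·(-0.003773)/(-0.098748) = 1.959314;  |Δ| = 0.000078
|x_5 − x_4| = 0.000078 < 0.001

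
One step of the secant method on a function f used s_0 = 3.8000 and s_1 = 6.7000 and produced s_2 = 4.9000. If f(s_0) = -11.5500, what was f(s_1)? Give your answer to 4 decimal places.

18.9000

The secant line through (3.8000, -11.5500) and (6.7000, f(s_1)) crosses zero at s_2 = 4.9000.
So (3.8000, -11.5500), (6.7000, f(s_1)), (4.9000, 0) are collinear:
f(s_1) = -11.5500 · (6.7000 − 4.9000) / (3.8000 − 4.9000) = -11.5500 · (1.800000)/(-1.100000) = 18.900000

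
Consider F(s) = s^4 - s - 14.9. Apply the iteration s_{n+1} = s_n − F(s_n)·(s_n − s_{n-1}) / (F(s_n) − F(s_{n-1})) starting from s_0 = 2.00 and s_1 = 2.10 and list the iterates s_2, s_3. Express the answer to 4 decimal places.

F(2.00) = -0.900000, F(2.10) = 2.448100
s_2 = 2.100000 − 2.448100·(2.100000 − 2.000000) / (2.448100 − (-0.900000)) = 2.100000 − (0.244810)/(3.348100) = 2.026881
F(2.026881) = -0.049194
s_3 = 2.026881 − (-0.049194)·(2.026881 − 2.100000) / (-0.049194 − 2.448100) = 2.026881 − (0.003597)/(-2.497294) = 2.028321

2.0269, 2.0283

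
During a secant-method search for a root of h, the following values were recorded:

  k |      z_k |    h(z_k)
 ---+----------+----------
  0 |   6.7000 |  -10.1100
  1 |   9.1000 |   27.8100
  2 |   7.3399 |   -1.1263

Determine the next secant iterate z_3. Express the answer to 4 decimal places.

7.4084

z_3 = 7.3399 − (-1.1263)·(7.3399 − 9.1000) / (-1.1263 − 27.8100)
   = 7.3399 − (1.982401)/(-28.936300) = 7.408409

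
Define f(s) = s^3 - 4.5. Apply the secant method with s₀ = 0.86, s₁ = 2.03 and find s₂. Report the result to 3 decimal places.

f(0.86) = -3.86394, f(2.03) = 3.86543
s₂ = 2.03000 − 3.86543·(2.03000 − 0.86000) / (3.86543 − (-3.86394)) = 2.03000 − (4.52255)/(7.72937) = 1.44489

1.445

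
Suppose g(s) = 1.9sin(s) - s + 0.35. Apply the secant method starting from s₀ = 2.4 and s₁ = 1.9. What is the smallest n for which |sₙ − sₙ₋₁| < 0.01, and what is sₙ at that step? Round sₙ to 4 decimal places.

n = 4, sₙ = 2.0425

g(2.4) = -0.766620, g(1.9) = 0.247970
s₂ = 1.900000 − 0.247970·(-0.500000)/(1.014590) = 2.022202;  |Δ| = 0.122202
g(2.022202) = 0.037484
s₃ = 2.022202 − 0.037484·(0.122202)/(-0.210486) = 2.043964;  |Δ| = 0.021762
g(2.043964) = -0.002719
s₄ = 2.043964 − (-0.002719)·(0.021762)/(-0.040203) = 2.042492;  |Δ| = 0.001472
|s₄ − s₃| = 0.001472 < 0.01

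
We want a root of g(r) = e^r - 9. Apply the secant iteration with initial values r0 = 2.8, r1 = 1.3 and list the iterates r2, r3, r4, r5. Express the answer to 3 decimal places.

g(2.8) = 7.44465, g(1.3) = -5.33070
r2 = 1.30000 − (-5.33070)·(1.30000 − 2.80000) / (-5.33070 − 7.44465) = 1.30000 − (7.99605)/(-12.77535) = 1.92590
g(1.92590) = -2.13870
r3 = 1.92590 − (-2.13870)·(1.92590 − 1.30000) / (-2.13870 − (-5.33070)) = 1.92590 − (-1.33861)/(3.19200) = 2.34526
g(2.34526) = 1.43598
r4 = 2.34526 − 1.43598·(2.34526 − 1.92590) / (1.43598 − (-2.13870)) = 2.34526 − (0.60219)/(3.57467) = 2.17680
g(2.17680) = -0.18197
r5 = 2.17680 − (-0.18197)·(2.17680 − 2.34526) / (-0.18197 − 1.43598) = 2.17680 − (0.03066)/(-1.61795) = 2.19575

1.926, 2.345, 2.177, 2.196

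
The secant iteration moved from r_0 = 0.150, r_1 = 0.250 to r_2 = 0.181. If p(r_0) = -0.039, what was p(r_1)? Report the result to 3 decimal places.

0.087

The secant line through (0.150, -0.039) and (0.250, p(r_1)) crosses zero at r_2 = 0.181.
So (0.150, -0.039), (0.250, p(r_1)), (0.181, 0) are collinear:
p(r_1) = -0.039 · (0.250 − 0.181) / (0.150 − 0.181) = -0.039 · (0.06900)/(-0.03100) = 0.08681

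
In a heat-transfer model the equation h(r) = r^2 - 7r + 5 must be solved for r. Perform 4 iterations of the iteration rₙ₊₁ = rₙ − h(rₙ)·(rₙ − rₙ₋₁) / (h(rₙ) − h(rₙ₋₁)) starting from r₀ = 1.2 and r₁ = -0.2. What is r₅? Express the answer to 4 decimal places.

0.8074

h(1.2) = -1.960000, h(-0.2) = 6.440000
r₂ = -0.200000 − 6.440000·(-0.200000 − 1.200000) / (6.440000 − (-1.960000)) = -0.200000 − (-9.016000)/(8.400000) = 0.873333
h(0.873333) = -0.350622
r₃ = 0.873333 − (-0.350622)·(0.873333 − (-0.200000)) / (-0.350622 − 6.440000) = 0.873333 − (-0.376335)/(-6.790622) = 0.817914
h(0.817914) = -0.056413
r₄ = 0.817914 − (-0.056413)·(0.817914 − 0.873333) / (-0.056413 − (-0.350622)) = 0.817914 − (0.003126)/(0.294210) = 0.807287
h(0.807287) = 0.000702
r₅ = 0.807287 − 0.000702·(0.807287 − 0.817914) / (0.000702 − (-0.056413)) = 0.807287 − (-0.000007)/(0.057114) = 0.807418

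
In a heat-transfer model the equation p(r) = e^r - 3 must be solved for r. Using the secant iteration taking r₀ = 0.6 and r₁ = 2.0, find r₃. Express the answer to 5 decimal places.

p(0.6) = -1.1778812, p(2.0) = 4.3890561
r₂ = 2.0000000 − 4.3890561·(2.0000000 − 0.6000000) / (4.3890561 − (-1.1778812)) = 2.0000000 − (6.1446785)/(5.5669373) = 0.8962192
p(0.8962192) = -0.5496786
r₃ = 0.8962192 − (-0.5496786)·(0.8962192 − 2.0000000) / (-0.5496786 − 4.3890561) = 0.8962192 − (0.6067247)/(-4.9387347) = 1.0190694

1.01907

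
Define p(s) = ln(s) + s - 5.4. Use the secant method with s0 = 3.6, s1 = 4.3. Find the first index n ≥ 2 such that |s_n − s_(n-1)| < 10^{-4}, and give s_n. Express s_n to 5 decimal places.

n = 4, s_n = 4.01097

p(3.6) = -0.5190662, p(4.3) = 0.3586150
s2 = 4.3000000 − 0.3586150·(0.7000000)/(0.8776812) = 4.0139844;  |Δ| = 0.2860156
p(4.0139844) = 0.0037688
s3 = 4.0139844 − 0.0037688·(-0.2860156)/(-0.3548463) = 4.0109467;  |Δ| = 0.0030377
p(4.0109467) = -0.0000260
s4 = 4.0109467 − (-0.0000260)·(-0.0030377)/(-0.0037948) = 4.0109675;  |Δ| = 0.0000208
|s4 − s3| = 0.0000208 < 10^{-4}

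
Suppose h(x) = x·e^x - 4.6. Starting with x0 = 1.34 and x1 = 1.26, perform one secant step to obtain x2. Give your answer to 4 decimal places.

1.2787

h(1.34) = 0.517518, h(1.26) = -0.157969
x2 = 1.260000 − (-0.157969)·(1.260000 − 1.340000) / (-0.157969 − 0.517518) = 1.260000 − (0.012638)/(-0.675487) = 1.278709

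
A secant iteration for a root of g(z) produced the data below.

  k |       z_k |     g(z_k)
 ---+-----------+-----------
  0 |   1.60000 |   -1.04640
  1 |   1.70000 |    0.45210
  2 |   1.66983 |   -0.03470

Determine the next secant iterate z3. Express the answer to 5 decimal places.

z3 = 1.66983 − (-0.03470)·(1.66983 − 1.70000) / (-0.03470 − 0.45210)
   = 1.66983 − (0.0010469)/(-0.4868000) = 1.6719806

1.67198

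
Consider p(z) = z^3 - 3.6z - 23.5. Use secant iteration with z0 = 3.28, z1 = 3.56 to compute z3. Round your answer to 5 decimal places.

3.28071

p(3.28) = -0.0204480, p(3.56) = 8.8020160
z2 = 3.5600000 − 8.8020160·(3.5600000 − 3.2800000) / (8.8020160 − (-0.0204480)) = 3.5600000 − (2.4645645)/(8.8224640) = 3.2806490
p(3.2806490) = -0.0018348
z3 = 3.2806490 − (-0.0018348)·(3.2806490 − 3.5600000) / (-0.0018348 − 8.8020160) = 3.2806490 − (0.0005125)/(-8.8038508) = 3.2807072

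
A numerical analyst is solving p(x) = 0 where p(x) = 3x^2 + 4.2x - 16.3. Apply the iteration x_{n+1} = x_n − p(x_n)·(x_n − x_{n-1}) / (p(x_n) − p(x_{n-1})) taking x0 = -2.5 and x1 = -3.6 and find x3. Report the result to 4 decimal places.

p(-2.5) = -8.050000, p(-3.6) = 7.460000
x2 = -3.600000 − 7.460000·(-3.600000 − (-2.500000)) / (7.460000 − (-8.050000)) = -3.600000 − (-8.206000)/(15.510000) = -3.070922
p(-3.070922) = -0.906187
x3 = -3.070922 − (-0.906187)·(-3.070922 − (-3.600000)) / (-0.906187 − 7.460000) = -3.070922 − (-0.479444)/(-8.366187) = -3.128229

-3.1282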